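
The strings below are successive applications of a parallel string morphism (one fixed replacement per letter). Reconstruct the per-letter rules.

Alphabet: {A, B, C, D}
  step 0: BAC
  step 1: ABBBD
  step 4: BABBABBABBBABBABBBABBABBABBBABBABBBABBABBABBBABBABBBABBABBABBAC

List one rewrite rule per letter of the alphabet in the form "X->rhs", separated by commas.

  step 0 ⇒ step 1: BAC ⇒ ABB·B·D
    A ↦ B
    B ↦ ABB
    C ↦ D
    D ↦ AC  (constrained at step 1)

A->B, B->ABB, C->D, D->AC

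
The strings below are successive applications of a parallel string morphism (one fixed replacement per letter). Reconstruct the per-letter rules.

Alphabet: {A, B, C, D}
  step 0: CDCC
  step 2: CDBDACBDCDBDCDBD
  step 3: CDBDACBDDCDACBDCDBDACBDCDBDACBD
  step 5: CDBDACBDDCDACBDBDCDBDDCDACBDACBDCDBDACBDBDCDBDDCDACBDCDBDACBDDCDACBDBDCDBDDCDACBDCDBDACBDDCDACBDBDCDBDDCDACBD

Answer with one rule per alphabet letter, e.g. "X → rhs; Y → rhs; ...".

  step 2 ⇒ step 3: CDBDACBDCDBDCDBD ⇒ CD·BD·AC·BD·D·CD·AC·BD·CD·BD·AC·BD·CD·BD·AC·BD
    A ↦ D
    B ↦ AC
    C ↦ CD
    D ↦ BD

A->D, B->AC, C->CD, D->BD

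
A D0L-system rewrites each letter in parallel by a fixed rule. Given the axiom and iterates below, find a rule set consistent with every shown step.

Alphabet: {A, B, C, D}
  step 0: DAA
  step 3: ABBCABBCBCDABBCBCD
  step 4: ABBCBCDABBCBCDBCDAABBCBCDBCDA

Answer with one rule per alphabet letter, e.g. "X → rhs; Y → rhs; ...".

A->AB, B->BC, C->D, D->A

  step 3 ⇒ step 4: ABBCABBCBCDABBCBCD ⇒ AB·BC·BC·D·AB·BC·BC·D·BC·D·A·AB·BC·BC·D·BC·D·A
    A ↦ AB
    B ↦ BC
    C ↦ D
    D ↦ A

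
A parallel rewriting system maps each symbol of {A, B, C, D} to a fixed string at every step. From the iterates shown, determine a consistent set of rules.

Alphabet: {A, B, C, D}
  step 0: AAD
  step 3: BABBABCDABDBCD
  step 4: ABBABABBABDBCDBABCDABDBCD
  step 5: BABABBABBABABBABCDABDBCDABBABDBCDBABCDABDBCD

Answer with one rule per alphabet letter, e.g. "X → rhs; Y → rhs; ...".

  step 4 ⇒ step 5: ABBABABBABDBCDBABCDABDBCD ⇒ B·AB·AB·B·AB·B·AB·AB·B·AB·CD·AB·DB·CD·AB·B·AB·DB·CD·B·AB·CD·AB·DB·CD
    A ↦ B
    B ↦ AB
    C ↦ DB
    D ↦ CD

A->B, B->AB, C->DB, D->CD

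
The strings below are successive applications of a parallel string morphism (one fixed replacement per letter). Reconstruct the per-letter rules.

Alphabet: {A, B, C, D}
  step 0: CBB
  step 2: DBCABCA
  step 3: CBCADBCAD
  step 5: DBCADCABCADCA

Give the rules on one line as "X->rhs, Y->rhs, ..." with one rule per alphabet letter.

A->D, B->BC, C->A, D->C

  step 2 ⇒ step 3: DBCABCA ⇒ C·BC·A·D·BC·A·D
    A ↦ D
    B ↦ BC
    C ↦ A
    D ↦ C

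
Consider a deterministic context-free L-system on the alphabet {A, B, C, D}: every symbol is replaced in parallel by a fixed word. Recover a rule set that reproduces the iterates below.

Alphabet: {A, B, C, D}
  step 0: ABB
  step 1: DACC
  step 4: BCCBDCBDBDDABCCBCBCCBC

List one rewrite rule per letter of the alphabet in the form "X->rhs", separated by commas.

  step 0 ⇒ step 1: ABB ⇒ DA·C·C
    A ↦ DA
    B ↦ C
    C ↦ BC  (constrained at step 1)
    D ↦ BD  (constrained at step 1)

A->DA, B->C, C->BC, D->BD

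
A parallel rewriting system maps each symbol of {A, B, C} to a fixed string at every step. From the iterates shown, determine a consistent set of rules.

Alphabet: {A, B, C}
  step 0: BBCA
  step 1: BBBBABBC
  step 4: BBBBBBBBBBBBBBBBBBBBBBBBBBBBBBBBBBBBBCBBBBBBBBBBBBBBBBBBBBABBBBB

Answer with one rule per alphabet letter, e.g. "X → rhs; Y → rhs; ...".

  step 0 ⇒ step 1: BBCA ⇒ BB·BB·AB·BC
    A ↦ BC
    B ↦ BB
    C ↦ AB

A->BC, B->BB, C->AB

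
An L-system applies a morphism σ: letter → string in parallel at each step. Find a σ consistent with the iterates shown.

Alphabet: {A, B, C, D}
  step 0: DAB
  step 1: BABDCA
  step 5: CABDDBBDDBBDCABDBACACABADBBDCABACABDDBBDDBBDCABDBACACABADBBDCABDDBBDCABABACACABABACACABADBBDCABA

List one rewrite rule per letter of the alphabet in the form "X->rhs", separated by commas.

  step 0 ⇒ step 1: DAB ⇒ BA·BD·CA
    A ↦ BD
    B ↦ CA
    D ↦ BA
    C ↦ DB  (constrained at step 1)

A->BD, B->CA, C->DB, D->BA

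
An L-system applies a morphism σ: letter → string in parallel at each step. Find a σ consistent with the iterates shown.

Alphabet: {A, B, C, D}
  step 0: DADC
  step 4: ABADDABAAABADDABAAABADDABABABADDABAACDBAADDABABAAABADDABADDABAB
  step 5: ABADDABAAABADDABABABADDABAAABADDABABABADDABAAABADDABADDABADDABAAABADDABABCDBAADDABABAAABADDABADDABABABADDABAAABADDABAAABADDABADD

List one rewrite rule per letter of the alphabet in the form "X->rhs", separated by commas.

A->AB, B->ADD, C->CDB, D->A

  step 4 ⇒ step 5: ABADDABAAABADDABAAABADDABABABADDABAACDBAADDABABAAABADDABADDABAB ⇒ AB·ADD·AB·A·A·AB·ADD·AB·AB·AB·ADD·AB·A·A·AB·ADD·AB·AB·AB·ADD·AB·A·A·AB·ADD·AB·ADD·AB·ADD·AB·A·A·AB·ADD·AB·AB·CDB·A·ADD·AB·AB·A·A·AB·ADD·AB·ADD·AB·AB·AB·ADD·AB·A·A·AB·ADD·AB·A·A·AB·ADD·AB·ADD
    A ↦ AB
    B ↦ ADD
    C ↦ CDB
    D ↦ A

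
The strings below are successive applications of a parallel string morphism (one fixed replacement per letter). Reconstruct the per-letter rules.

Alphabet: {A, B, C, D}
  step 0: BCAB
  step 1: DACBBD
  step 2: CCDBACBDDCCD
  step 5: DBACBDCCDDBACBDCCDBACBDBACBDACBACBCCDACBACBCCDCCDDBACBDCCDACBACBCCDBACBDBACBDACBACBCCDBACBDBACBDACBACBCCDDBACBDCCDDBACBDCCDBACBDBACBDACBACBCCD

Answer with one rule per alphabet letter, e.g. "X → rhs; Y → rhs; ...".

A->B, B->D, C->ACB, D->CCD

  step 1 ⇒ step 2: DACBBD ⇒ CCD·B·ACB·D·D·CCD
    A ↦ B
    B ↦ D
    C ↦ ACB
    D ↦ CCD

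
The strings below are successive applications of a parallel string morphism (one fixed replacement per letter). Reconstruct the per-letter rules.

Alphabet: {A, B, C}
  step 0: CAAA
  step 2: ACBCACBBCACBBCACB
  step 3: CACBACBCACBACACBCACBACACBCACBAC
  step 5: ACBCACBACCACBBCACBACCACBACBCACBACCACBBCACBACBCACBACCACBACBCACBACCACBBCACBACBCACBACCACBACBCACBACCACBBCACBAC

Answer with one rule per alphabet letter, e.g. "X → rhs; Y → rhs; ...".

A->CAC, B->AC, C->B

  step 2 ⇒ step 3: ACBCACBBCACBBCACB ⇒ CAC·B·AC·B·CAC·B·AC·AC·B·CAC·B·AC·AC·B·CAC·B·AC
    A ↦ CAC
    B ↦ AC
    C ↦ B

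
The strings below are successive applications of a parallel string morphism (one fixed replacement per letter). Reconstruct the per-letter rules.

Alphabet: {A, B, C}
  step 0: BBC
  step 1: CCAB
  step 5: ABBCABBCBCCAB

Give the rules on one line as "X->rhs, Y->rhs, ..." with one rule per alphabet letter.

  step 0 ⇒ step 1: BBC ⇒ C·C·AB
    B ↦ C
    C ↦ AB
    A ↦ B  (constrained at step 1)

A->B, B->C, C->AB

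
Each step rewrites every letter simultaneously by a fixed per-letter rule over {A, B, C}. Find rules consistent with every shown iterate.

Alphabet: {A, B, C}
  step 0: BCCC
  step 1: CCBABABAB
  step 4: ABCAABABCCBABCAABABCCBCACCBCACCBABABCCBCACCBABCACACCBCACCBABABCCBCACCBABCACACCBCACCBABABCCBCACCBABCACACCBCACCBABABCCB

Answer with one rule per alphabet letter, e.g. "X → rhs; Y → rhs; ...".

A->CA, B->CCB, C->AB

  step 0 ⇒ step 1: BCCC ⇒ CCB·AB·AB·AB
    B ↦ CCB
    C ↦ AB
    A ↦ CA  (constrained at step 1)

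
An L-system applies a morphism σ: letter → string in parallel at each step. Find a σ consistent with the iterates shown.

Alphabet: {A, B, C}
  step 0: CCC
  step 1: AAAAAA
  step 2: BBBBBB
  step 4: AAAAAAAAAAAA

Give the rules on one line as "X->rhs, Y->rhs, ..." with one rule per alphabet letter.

A->B, B->C, C->AA

  step 1 ⇒ step 2: AAAAAA ⇒ B·B·B·B·B·B
    A ↦ B
    B ↦ C  (constrained at step 2)
  step 0 ⇒ step 1: CCC ⇒ AA·AA·AA
    C ↦ AA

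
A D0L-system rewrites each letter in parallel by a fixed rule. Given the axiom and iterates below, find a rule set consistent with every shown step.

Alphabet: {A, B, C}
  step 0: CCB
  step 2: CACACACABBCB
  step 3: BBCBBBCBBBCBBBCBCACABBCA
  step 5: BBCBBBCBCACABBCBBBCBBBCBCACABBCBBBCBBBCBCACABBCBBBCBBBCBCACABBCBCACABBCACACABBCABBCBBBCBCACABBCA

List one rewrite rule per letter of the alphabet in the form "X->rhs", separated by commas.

  step 2 ⇒ step 3: CACACACABBCB ⇒ BB·CB·BB·CB·BB·CB·BB·CB·CA·CA·BB·CA
    A ↦ CB
    B ↦ CA
    C ↦ BB

A->CB, B->CA, C->BB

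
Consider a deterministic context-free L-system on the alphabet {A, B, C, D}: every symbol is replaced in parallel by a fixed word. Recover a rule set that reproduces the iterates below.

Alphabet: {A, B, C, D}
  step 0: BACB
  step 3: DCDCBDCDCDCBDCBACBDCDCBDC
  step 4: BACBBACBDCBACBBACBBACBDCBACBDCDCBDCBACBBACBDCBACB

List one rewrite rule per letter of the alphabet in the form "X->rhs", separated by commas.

A->D, B->DC, C->CB, D->BA

  step 3 ⇒ step 4: DCDCBDCDCDCBDCBACBDCDCBDC ⇒ BA·CB·BA·CB·DC·BA·CB·BA·CB·BA·CB·DC·BA·CB·DC·D·CB·DC·BA·CB·BA·CB·DC·BA·CB
    A ↦ D
    B ↦ DC
    C ↦ CB
    D ↦ BA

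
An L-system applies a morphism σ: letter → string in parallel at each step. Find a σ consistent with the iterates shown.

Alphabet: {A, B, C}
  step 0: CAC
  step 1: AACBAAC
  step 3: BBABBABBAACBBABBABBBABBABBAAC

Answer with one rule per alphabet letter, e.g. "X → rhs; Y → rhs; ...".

  step 0 ⇒ step 1: CAC ⇒ AAC·B·AAC
    A ↦ B
    C ↦ AAC
    B ↦ BBA  (constrained at step 1)

A->B, B->BBA, C->AAC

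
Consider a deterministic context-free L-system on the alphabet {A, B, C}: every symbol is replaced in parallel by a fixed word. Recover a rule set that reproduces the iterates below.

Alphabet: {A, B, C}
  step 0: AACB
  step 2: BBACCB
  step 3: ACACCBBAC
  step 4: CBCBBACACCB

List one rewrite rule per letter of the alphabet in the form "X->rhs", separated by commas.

  step 3 ⇒ step 4: ACACCBBAC ⇒ C·B·C·B·B·AC·AC·C·B
    A ↦ C
    B ↦ AC
    C ↦ B

A->C, B->AC, C->B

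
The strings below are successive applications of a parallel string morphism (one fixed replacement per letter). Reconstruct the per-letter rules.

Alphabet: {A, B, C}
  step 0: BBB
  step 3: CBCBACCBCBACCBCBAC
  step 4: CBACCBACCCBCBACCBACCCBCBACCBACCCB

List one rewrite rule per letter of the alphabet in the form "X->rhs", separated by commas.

  step 3 ⇒ step 4: CBCBACCBCBACCBCBAC ⇒ CB·AC·CB·AC·C·CB·CB·AC·CB·AC·C·CB·CB·AC·CB·AC·C·CB
    A ↦ C
    B ↦ AC
    C ↦ CB

A->C, B->AC, C->CB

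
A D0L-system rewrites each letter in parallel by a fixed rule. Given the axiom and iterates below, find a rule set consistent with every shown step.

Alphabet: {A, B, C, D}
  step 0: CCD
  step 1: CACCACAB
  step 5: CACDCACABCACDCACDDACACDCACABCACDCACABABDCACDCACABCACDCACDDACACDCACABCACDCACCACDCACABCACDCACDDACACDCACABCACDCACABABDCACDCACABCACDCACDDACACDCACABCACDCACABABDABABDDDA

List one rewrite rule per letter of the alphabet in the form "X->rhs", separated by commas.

A->D, B->DA, C->CAC, D->AB

  step 0 ⇒ step 1: CCD ⇒ CAC·CAC·AB
    C ↦ CAC
    D ↦ AB
    A ↦ D  (constrained at step 1)
    B ↦ DA  (constrained at step 1)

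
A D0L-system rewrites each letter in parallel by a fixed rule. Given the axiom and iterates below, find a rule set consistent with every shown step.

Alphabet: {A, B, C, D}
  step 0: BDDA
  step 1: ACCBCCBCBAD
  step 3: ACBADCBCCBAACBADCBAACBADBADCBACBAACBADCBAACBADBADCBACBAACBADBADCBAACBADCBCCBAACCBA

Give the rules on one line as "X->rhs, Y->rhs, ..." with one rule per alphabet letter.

  step 0 ⇒ step 1: BDDA ⇒ AC·CBC·CBC·BAD
    A ↦ BAD
    B ↦ AC
    D ↦ CBC
    C ↦ CBA  (constrained at step 1)

A->BAD, B->AC, C->CBA, D->CBC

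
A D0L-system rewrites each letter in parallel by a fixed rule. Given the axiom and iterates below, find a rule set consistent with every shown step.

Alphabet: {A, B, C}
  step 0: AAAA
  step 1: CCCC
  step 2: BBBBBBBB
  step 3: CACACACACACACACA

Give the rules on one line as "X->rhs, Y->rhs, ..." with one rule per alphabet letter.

  step 2 ⇒ step 3: BBBBBBBB ⇒ CA·CA·CA·CA·CA·CA·CA·CA
    B ↦ CA
  step 0 ⇒ step 1: AAAA ⇒ C·C·C·C
    A ↦ C
  step 1 ⇒ step 2: CCCC ⇒ BB·BB·BB·BB
    C ↦ BB

A->C, B->CA, C->BB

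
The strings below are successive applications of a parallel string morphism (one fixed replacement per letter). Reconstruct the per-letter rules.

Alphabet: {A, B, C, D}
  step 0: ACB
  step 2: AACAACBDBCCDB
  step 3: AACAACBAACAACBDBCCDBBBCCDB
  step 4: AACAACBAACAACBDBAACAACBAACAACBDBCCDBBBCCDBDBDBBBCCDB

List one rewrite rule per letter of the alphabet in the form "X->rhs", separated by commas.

  step 3 ⇒ step 4: AACAACBAACAACBDBCCDBBBCCDB ⇒ AAC·AAC·B·AAC·AAC·B·DB·AAC·AAC·B·AAC·AAC·B·DB·CC·DB·B·B·CC·DB·DB·DB·B·B·CC·DB
    A ↦ AAC
    B ↦ DB
    C ↦ B
    D ↦ CC

A->AAC, B->DB, C->B, D->CC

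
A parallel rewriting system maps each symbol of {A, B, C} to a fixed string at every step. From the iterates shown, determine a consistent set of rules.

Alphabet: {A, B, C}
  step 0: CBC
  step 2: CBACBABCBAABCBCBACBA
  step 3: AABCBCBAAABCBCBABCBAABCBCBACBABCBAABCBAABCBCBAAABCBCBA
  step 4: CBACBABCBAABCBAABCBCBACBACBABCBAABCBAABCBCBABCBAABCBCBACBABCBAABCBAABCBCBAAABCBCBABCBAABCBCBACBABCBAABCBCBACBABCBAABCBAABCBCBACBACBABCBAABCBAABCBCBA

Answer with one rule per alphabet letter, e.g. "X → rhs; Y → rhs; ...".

  step 3 ⇒ step 4: AABCBCBAAABCBCBABCBAABCBCBACBABCBAABCBAABCBCBAAABCBCBA ⇒ CBA·CBA·BCB·AA·BCB·AA·BCB·CBA·CBA·CBA·BCB·AA·BCB·AA·BCB·CBA·BCB·AA·BCB·CBA·CBA·BCB·AA·BCB·AA·BCB·CBA·AA·BCB·CBA·BCB·AA·BCB·CBA·CBA·BCB·AA·BCB·CBA·CBA·BCB·AA·BCB·AA·BCB·CBA·CBA·CBA·BCB·AA·BCB·AA·BCB·CBA
    A ↦ CBA
    B ↦ BCB
    C ↦ AA

A->CBA, B->BCB, C->AA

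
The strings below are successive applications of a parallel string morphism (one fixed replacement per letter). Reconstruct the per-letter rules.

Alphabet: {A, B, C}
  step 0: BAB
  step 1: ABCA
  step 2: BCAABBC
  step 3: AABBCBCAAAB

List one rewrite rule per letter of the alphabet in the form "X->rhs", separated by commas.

A->BC, B->A, C->AB

  step 2 ⇒ step 3: BCAABBC ⇒ A·AB·BC·BC·A·A·AB
    A ↦ BC
    B ↦ A
    C ↦ AB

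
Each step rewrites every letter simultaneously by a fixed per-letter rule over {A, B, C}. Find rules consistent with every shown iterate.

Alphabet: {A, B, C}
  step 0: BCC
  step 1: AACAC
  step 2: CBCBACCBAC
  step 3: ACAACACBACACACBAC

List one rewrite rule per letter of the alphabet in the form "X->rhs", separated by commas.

A->CB, B->A, C->AC

  step 2 ⇒ step 3: CBCBACCBAC ⇒ AC·A·AC·A·CB·AC·AC·A·CB·AC
    A ↦ CB
    B ↦ A
    C ↦ AC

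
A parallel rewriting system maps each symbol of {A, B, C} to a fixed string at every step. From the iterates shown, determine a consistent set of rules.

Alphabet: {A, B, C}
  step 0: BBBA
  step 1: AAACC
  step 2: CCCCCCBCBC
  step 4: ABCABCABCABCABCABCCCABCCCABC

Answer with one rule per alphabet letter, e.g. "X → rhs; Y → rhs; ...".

  step 1 ⇒ step 2: AAACC ⇒ CC·CC·CC·BC·BC
    A ↦ CC
    C ↦ BC
  step 0 ⇒ step 1: BBBA ⇒ A·A·A·CC
    B ↦ A

A->CC, B->A, C->BC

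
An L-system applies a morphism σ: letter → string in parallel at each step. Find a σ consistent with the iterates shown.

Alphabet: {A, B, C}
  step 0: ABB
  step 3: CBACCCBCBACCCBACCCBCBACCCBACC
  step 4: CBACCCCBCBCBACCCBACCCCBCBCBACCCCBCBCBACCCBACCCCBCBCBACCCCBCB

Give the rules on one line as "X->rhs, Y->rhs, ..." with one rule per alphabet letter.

  step 3 ⇒ step 4: CBACCCBCBACCCBACCCBCBACCCBACC ⇒ CB·ACC·C·CB·CB·CB·ACC·CB·ACC·C·CB·CB·CB·ACC·C·CB·CB·CB·ACC·CB·ACC·C·CB·CB·CB·ACC·C·CB·CB
    A ↦ C
    B ↦ ACC
    C ↦ CB

A->C, B->ACC, C->CB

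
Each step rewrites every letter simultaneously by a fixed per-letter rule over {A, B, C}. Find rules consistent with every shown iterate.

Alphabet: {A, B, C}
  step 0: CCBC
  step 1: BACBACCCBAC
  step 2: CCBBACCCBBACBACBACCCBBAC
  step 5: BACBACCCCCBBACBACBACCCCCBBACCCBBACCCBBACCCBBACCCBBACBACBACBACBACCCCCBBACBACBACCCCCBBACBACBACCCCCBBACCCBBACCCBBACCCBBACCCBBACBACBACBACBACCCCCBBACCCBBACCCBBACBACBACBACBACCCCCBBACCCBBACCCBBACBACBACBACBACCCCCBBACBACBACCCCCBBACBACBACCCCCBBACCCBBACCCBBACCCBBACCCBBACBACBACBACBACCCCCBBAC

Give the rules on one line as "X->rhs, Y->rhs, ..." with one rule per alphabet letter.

A->B, B->CC, C->BAC

  step 1 ⇒ step 2: BACBACCCBAC ⇒ CC·B·BAC·CC·B·BAC·BAC·BAC·CC·B·BAC
    A ↦ B
    B ↦ CC
    C ↦ BAC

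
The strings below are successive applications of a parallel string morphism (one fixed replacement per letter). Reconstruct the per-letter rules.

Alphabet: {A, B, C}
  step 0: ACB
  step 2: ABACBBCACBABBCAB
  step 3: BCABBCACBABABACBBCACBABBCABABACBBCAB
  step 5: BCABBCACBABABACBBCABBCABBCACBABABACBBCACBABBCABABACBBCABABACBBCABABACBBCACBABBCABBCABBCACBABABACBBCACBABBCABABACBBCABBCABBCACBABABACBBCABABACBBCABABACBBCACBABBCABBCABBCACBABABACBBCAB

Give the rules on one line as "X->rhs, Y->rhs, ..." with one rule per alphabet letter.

A->BC, B->AB, C->ACB

  step 2 ⇒ step 3: ABACBBCACBABBCAB ⇒ BC·AB·BC·ACB·AB·AB·ACB·BC·ACB·AB·BC·AB·AB·ACB·BC·AB
    A ↦ BC
    B ↦ AB
    C ↦ ACB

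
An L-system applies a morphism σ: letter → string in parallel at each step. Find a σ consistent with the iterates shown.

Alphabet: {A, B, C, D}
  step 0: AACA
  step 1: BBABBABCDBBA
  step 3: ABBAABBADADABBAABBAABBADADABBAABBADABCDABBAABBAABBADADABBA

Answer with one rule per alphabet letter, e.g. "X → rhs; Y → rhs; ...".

  step 0 ⇒ step 1: AACA ⇒ BBA·BBA·BCD·BBA
    A ↦ BBA
    C ↦ BCD
    B ↦ DA  (constrained at step 1)
    D ↦ A  (constrained at step 1)

A->BBA, B->DA, C->BCD, D->A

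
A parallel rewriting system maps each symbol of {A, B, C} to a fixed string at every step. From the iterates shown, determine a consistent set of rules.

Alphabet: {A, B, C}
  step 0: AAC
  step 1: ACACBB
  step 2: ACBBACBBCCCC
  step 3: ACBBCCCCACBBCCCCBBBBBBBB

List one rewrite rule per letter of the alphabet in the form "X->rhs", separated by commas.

  step 2 ⇒ step 3: ACBBACBBCCCC ⇒ AC·BB·CC·CC·AC·BB·CC·CC·BB·BB·BB·BB
    A ↦ AC
    B ↦ CC
    C ↦ BB

A->AC, B->CC, C->BB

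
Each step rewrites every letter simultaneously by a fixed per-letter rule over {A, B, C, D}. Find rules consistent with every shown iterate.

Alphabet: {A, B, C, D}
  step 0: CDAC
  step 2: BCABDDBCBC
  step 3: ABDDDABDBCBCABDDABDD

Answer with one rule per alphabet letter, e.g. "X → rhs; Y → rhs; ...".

  step 2 ⇒ step 3: BCABDDBCBC ⇒ ABD·D·D·ABD·BC·BC·ABD·D·ABD·D
    A ↦ D
    B ↦ ABD
    C ↦ D
    D ↦ BC

A->D, B->ABD, C->D, D->BC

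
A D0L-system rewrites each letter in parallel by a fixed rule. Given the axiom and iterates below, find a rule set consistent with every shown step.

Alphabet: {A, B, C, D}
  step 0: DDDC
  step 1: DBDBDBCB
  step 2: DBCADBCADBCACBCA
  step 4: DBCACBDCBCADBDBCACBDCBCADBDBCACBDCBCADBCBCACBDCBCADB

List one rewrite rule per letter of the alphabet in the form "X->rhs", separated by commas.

  step 1 ⇒ step 2: DBDBDBCB ⇒ DB·CA·DB·CA·DB·CA·CB·CA
    B ↦ CA
    C ↦ CB
    D ↦ DB
    A ↦ D  (constrained at step 2)

A->D, B->CA, C->CB, D->DB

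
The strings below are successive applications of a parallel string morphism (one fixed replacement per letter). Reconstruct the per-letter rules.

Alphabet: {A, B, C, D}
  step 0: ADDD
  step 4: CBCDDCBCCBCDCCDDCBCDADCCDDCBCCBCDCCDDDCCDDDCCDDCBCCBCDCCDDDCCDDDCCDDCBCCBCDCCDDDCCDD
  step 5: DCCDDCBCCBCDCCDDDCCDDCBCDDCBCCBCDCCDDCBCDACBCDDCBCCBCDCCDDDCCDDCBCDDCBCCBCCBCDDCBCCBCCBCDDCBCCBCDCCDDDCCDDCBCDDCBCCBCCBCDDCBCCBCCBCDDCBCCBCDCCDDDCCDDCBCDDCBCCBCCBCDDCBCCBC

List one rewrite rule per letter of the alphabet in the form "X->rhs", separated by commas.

  step 4 ⇒ step 5: CBCDDCBCCBCDCCDDCBCDADCCDDCBCCBCDCCDDDCCDDDCCDDCBCCBCDCCDDDCCDDDCCDDCBCCBCDCCDDDCCDD ⇒ D·CCD·D·CBC·CBC·D·CCD·D·D·CCD·D·CBC·D·D·CBC·CBC·D·CCD·D·CBC·DA·CBC·D·D·CBC·CBC·D·CCD·D·D·CCD·D·CBC·D·D·CBC·CBC·CBC·D·D·CBC·CBC·CBC·D·D·CBC·CBC·D·CCD·D·D·CCD·D·CBC·D·D·CBC·CBC·CBC·D·D·CBC·CBC·CBC·D·D·CBC·CBC·D·CCD·D·D·CCD·D·CBC·D·D·CBC·CBC·CBC·D·D·CBC·CBC
    A ↦ DA
    B ↦ CCD
    C ↦ D
    D ↦ CBC

A->DA, B->CCD, C->D, D->CBC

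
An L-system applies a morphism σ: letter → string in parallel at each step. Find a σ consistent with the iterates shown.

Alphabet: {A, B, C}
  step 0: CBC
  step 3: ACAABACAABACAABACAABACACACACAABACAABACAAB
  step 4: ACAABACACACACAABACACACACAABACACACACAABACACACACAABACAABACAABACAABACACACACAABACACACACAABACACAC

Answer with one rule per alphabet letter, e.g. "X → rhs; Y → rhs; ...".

  step 3 ⇒ step 4: ACAABACAABACAABACAABACACACACAABACAABACAAB ⇒ AC·AAB·AC·AC·AC·AC·AAB·AC·AC·AC·AC·AAB·AC·AC·AC·AC·AAB·AC·AC·AC·AC·AAB·AC·AAB·AC·AAB·AC·AAB·AC·AC·AC·AC·AAB·AC·AC·AC·AC·AAB·AC·AC·AC
    A ↦ AC
    B ↦ AC
    C ↦ AAB

A->AC, B->AC, C->AAB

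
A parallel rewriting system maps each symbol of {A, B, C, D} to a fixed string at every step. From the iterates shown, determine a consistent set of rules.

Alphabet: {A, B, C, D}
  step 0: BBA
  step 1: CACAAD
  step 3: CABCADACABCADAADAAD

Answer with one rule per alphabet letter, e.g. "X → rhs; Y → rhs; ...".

A->AD, B->CA, C->BC, D->A

  step 0 ⇒ step 1: BBA ⇒ CA·CA·AD
    A ↦ AD
    B ↦ CA
    C ↦ BC  (constrained at step 1)
    D ↦ A  (constrained at step 1)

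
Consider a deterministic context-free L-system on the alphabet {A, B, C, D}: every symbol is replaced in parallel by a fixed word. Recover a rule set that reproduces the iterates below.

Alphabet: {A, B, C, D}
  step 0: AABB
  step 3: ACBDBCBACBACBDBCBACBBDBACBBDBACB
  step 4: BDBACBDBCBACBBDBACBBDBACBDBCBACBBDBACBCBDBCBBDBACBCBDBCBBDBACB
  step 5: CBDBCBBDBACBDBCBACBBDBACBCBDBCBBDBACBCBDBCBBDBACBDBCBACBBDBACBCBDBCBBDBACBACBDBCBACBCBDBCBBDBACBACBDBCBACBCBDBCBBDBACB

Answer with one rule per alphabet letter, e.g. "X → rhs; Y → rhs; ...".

  step 4 ⇒ step 5: BDBACBDBCBACBBDBACBBDBACBDBCBACBBDBACBCBDBCBBDBACBCBDBCBBDBACB ⇒ CB·DB·CB·BDB·A·CB·DB·CB·A·CB·BDB·A·CB·CB·DB·CB·BDB·A·CB·CB·DB·CB·BDB·A·CB·DB·CB·A·CB·BDB·A·CB·CB·DB·CB·BDB·A·CB·A·CB·DB·CB·A·CB·CB·DB·CB·BDB·A·CB·A·CB·DB·CB·A·CB·CB·DB·CB·BDB·A·CB
    A ↦ BDB
    B ↦ CB
    C ↦ A
    D ↦ DB

A->BDB, B->CB, C->A, D->DB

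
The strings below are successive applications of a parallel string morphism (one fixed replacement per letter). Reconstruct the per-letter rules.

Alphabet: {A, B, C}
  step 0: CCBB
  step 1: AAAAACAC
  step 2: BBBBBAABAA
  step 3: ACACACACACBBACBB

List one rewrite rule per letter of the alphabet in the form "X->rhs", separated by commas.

A->B, B->AC, C->AA

  step 2 ⇒ step 3: BBBBBAABAA ⇒ AC·AC·AC·AC·AC·B·B·AC·B·B
    A ↦ B
    B ↦ AC
  step 0 ⇒ step 1: CCBB ⇒ AA·AA·AC·AC
    C ↦ AA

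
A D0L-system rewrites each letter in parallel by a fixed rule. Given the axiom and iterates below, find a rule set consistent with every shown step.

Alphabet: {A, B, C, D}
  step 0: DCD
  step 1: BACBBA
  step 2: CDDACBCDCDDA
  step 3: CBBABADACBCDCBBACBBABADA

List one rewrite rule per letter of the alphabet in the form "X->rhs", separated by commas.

A->DA, B->CD, C->CB, D->BA

  step 2 ⇒ step 3: CDDACBCDCDDA ⇒ CB·BA·BA·DA·CB·CD·CB·BA·CB·BA·BA·DA
    A ↦ DA
    B ↦ CD
    C ↦ CB
    D ↦ BA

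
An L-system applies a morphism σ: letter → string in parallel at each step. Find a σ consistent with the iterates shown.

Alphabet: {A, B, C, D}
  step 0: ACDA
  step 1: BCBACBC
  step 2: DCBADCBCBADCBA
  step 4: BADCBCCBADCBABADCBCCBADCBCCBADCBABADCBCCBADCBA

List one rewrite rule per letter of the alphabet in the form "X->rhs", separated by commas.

  step 1 ⇒ step 2: BCBACBC ⇒ DC·BA·DC·BC·BA·DC·BA
    A ↦ BC
    B ↦ DC
    C ↦ BA
  step 0 ⇒ step 1: ACDA ⇒ BC·BA·C·BC
    D ↦ C

A->BC, B->DC, C->BA, D->C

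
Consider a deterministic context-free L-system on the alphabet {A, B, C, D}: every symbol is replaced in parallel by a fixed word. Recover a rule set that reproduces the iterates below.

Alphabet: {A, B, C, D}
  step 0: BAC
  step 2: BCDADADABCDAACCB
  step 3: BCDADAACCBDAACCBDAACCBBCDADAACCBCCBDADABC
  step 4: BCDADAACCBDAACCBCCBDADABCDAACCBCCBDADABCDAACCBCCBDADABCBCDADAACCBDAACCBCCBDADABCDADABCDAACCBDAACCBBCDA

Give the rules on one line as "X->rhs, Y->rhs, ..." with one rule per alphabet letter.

A->CCB, B->BC, C->DA, D->DAA

  step 3 ⇒ step 4: BCDADAACCBDAACCBDAACCBBCDADAACCBCCBDADABC ⇒ BC·DA·DAA·CCB·DAA·CCB·CCB·DA·DA·BC·DAA·CCB·CCB·DA·DA·BC·DAA·CCB·CCB·DA·DA·BC·BC·DA·DAA·CCB·DAA·CCB·CCB·DA·DA·BC·DA·DA·BC·DAA·CCB·DAA·CCB·BC·DA
    A ↦ CCB
    B ↦ BC
    C ↦ DA
    D ↦ DAA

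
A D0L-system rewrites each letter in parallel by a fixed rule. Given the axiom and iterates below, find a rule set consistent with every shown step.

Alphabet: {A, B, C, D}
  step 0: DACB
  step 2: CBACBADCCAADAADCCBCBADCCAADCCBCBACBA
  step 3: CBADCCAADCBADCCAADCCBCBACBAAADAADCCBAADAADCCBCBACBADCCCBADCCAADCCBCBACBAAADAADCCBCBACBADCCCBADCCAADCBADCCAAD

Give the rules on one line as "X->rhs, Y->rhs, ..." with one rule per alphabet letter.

  step 2 ⇒ step 3: CBACBADCCAADAADCCBCBADCCAADCCBCBACBA ⇒ CBA·DCC·AAD·CBA·DCC·AAD·CCB·CBA·CBA·AAD·AAD·CCB·AAD·AAD·CCB·CBA·CBA·DCC·CBA·DCC·AAD·CCB·CBA·CBA·AAD·AAD·CCB·CBA·CBA·DCC·CBA·DCC·AAD·CBA·DCC·AAD
    A ↦ AAD
    B ↦ DCC
    C ↦ CBA
    D ↦ CCB

A->AAD, B->DCC, C->CBA, D->CCB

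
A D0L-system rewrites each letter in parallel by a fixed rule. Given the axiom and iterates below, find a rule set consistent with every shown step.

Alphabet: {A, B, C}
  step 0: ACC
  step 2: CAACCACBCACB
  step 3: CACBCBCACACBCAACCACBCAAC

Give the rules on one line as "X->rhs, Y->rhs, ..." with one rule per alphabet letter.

A->CB, B->AC, C->CA

  step 2 ⇒ step 3: CAACCACBCACB ⇒ CA·CB·CB·CA·CA·CB·CA·AC·CA·CB·CA·AC
    A ↦ CB
    B ↦ AC
    C ↦ CA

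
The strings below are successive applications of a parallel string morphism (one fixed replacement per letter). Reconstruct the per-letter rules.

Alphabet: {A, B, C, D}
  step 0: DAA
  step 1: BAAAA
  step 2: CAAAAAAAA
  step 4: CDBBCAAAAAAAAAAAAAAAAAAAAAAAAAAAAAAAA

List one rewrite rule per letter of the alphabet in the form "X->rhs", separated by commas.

A->AA, B->C, C->CDB, D->B

  step 1 ⇒ step 2: BAAAA ⇒ C·AA·AA·AA·AA
    A ↦ AA
    B ↦ C
    C ↦ CDB  (constrained at step 2)
  step 0 ⇒ step 1: DAA ⇒ B·AA·AA
    D ↦ B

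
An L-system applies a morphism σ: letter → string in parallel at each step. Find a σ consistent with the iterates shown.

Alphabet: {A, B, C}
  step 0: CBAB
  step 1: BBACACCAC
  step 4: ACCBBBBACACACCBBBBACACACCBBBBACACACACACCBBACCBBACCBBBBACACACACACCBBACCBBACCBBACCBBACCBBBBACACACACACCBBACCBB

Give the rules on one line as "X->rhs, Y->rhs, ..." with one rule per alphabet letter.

A->ACC, B->AC, C->BB

  step 0 ⇒ step 1: CBAB ⇒ BB·AC·ACC·AC
    A ↦ ACC
    B ↦ AC
    C ↦ BB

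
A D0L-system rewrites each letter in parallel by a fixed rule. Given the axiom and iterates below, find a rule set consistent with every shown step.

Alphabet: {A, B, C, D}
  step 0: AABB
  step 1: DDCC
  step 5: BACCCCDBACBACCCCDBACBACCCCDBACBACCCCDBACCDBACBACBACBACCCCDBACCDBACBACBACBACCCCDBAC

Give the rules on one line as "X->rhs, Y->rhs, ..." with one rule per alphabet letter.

  step 0 ⇒ step 1: AABB ⇒ D·D·C·C
    A ↦ D
    B ↦ C
    C ↦ BAC  (constrained at step 1)
    D ↦ CC  (constrained at step 1)

A->D, B->C, C->BAC, D->CC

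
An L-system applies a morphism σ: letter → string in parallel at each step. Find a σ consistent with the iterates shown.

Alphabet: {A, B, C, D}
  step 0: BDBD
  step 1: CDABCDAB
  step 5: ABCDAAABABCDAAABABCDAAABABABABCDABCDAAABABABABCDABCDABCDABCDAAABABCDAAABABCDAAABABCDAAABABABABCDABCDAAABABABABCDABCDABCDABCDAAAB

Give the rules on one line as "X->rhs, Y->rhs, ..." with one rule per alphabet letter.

A->AB, B->CD, C->AA, D->AB

  step 0 ⇒ step 1: BDBD ⇒ CD·AB·CD·AB
    B ↦ CD
    D ↦ AB
    A ↦ AB  (constrained at step 1)
    C ↦ AA  (constrained at step 1)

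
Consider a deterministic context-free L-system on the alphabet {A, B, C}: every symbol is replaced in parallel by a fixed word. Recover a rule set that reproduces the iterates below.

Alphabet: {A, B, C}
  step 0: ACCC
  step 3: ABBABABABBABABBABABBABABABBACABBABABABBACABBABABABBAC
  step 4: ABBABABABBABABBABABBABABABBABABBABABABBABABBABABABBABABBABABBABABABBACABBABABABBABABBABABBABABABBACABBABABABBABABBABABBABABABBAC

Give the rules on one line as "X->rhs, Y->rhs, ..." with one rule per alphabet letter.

A->ABB, B->AB, C->AC

  step 3 ⇒ step 4: ABBABABABBABABBABABBABABABBACABBABABABBACABBABABABBAC ⇒ ABB·AB·AB·ABB·AB·ABB·AB·ABB·AB·AB·ABB·AB·ABB·AB·AB·ABB·AB·ABB·AB·AB·ABB·AB·ABB·AB·ABB·AB·AB·ABB·AC·ABB·AB·AB·ABB·AB·ABB·AB·ABB·AB·AB·ABB·AC·ABB·AB·AB·ABB·AB·ABB·AB·ABB·AB·AB·ABB·AC
    A ↦ ABB
    B ↦ AB
    C ↦ AC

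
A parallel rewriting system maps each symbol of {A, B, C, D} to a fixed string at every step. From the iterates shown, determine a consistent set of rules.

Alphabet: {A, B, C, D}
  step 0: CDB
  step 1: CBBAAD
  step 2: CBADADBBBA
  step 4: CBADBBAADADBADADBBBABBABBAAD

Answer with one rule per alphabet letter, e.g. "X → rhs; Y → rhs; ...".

A->B, B->AD, C->CB, D->BA

  step 1 ⇒ step 2: CBBAAD ⇒ CB·AD·AD·B·B·BA
    A ↦ B
    B ↦ AD
    C ↦ CB
    D ↦ BA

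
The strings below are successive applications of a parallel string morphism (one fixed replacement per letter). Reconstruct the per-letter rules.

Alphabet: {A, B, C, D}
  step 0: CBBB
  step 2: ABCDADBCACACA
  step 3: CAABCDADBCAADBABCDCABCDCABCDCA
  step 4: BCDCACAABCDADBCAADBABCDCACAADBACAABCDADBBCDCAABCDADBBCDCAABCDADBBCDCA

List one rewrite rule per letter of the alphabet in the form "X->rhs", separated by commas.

A->CA, B->A, C->BCD, D->ADB

  step 3 ⇒ step 4: CAABCDADBCAADBABCDCABCDCABCDCA ⇒ BCD·CA·CA·A·BCD·ADB·CA·ADB·A·BCD·CA·CA·ADB·A·CA·A·BCD·ADB·BCD·CA·A·BCD·ADB·BCD·CA·A·BCD·ADB·BCD·CA
    A ↦ CA
    B ↦ A
    C ↦ BCD
    D ↦ ADB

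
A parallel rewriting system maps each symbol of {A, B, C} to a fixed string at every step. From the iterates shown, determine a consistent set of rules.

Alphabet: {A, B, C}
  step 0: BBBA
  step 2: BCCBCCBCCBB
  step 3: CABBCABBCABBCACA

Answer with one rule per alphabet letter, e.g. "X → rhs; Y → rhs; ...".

A->CC, B->CA, C->B

  step 2 ⇒ step 3: BCCBCCBCCBB ⇒ CA·B·B·CA·B·B·CA·B·B·CA·CA
    B ↦ CA
    C ↦ B
    A ↦ CC  (constrained at step 0)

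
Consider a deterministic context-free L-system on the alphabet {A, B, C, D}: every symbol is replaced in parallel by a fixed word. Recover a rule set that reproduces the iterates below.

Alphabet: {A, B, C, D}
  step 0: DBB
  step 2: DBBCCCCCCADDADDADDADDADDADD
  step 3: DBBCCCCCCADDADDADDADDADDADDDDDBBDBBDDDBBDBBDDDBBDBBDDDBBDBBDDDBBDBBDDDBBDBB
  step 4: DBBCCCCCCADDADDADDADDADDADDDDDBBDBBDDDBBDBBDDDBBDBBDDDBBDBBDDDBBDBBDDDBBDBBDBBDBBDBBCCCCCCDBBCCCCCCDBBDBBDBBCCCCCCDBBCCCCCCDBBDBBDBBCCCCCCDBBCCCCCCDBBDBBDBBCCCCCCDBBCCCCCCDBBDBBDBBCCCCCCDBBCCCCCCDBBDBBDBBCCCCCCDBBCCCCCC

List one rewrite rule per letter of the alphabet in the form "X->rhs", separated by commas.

A->DD, B->CCC, C->ADD, D->DBB

  step 3 ⇒ step 4: DBBCCCCCCADDADDADDADDADDADDDDDBBDBBDDDBBDBBDDDBBDBBDDDBBDBBDDDBBDBBDDDBBDBB ⇒ DBB·CCC·CCC·ADD·ADD·ADD·ADD·ADD·ADD·DD·DBB·DBB·DD·DBB·DBB·DD·DBB·DBB·DD·DBB·DBB·DD·DBB·DBB·DD·DBB·DBB·DBB·DBB·DBB·CCC·CCC·DBB·CCC·CCC·DBB·DBB·DBB·CCC·CCC·DBB·CCC·CCC·DBB·DBB·DBB·CCC·CCC·DBB·CCC·CCC·DBB·DBB·DBB·CCC·CCC·DBB·CCC·CCC·DBB·DBB·DBB·CCC·CCC·DBB·CCC·CCC·DBB·DBB·DBB·CCC·CCC·DBB·CCC·CCC
    A ↦ DD
    B ↦ CCC
    C ↦ ADD
    D ↦ DBB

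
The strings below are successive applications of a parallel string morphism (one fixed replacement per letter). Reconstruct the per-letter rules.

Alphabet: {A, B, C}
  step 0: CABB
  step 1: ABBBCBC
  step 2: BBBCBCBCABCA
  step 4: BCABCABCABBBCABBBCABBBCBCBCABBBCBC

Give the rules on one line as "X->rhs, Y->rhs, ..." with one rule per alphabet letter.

A->BB, B->BC, C->A

  step 1 ⇒ step 2: ABBBCBC ⇒ BB·BC·BC·BC·A·BC·A
    A ↦ BB
    B ↦ BC
    C ↦ A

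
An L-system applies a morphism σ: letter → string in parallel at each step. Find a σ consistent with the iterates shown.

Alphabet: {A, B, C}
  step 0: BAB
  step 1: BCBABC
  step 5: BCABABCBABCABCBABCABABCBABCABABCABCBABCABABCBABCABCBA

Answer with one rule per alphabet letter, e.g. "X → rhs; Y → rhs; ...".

  step 0 ⇒ step 1: BAB ⇒ BC·BA·BC
    A ↦ BA
    B ↦ BC
    C ↦ A  (constrained at step 1)

A->BA, B->BC, C->A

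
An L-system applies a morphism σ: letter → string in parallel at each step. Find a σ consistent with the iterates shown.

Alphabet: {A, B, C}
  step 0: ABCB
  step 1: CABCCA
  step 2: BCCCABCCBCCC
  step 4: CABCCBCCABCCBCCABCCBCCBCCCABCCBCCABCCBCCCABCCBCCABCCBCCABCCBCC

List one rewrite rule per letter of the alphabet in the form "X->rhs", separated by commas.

A->C, B->A, C->BCC

  step 1 ⇒ step 2: CABCCA ⇒ BCC·C·A·BCC·BCC·C
    A ↦ C
    B ↦ A
    C ↦ BCC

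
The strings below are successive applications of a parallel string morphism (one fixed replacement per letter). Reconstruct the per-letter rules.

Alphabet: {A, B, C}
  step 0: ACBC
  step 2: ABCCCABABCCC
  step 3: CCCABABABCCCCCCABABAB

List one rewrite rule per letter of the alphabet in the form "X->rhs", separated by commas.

  step 2 ⇒ step 3: ABCCCABABCCC ⇒ C·CC·AB·AB·AB·C·CC·C·CC·AB·AB·AB
    A ↦ C
    B ↦ CC
    C ↦ AB

A->C, B->CC, C->AB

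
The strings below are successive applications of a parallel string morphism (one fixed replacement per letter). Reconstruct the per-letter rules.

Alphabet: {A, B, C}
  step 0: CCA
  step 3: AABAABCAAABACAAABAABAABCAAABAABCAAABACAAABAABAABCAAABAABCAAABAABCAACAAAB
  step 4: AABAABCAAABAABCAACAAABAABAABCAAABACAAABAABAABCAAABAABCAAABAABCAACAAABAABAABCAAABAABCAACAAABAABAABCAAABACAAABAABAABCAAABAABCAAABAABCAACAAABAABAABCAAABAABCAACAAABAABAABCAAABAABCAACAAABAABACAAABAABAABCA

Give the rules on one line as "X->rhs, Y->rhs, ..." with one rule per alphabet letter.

A->AAB, B->CA, C->ACA

  step 3 ⇒ step 4: AABAABCAAABACAAABAABAABCAAABAABCAAABACAAABAABAABCAAABAABCAAABAABCAACAAAB ⇒ AAB·AAB·CA·AAB·AAB·CA·ACA·AAB·AAB·AAB·CA·AAB·ACA·AAB·AAB·AAB·CA·AAB·AAB·CA·AAB·AAB·CA·ACA·AAB·AAB·AAB·CA·AAB·AAB·CA·ACA·AAB·AAB·AAB·CA·AAB·ACA·AAB·AAB·AAB·CA·AAB·AAB·CA·AAB·AAB·CA·ACA·AAB·AAB·AAB·CA·AAB·AAB·CA·ACA·AAB·AAB·AAB·CA·AAB·AAB·CA·ACA·AAB·AAB·ACA·AAB·AAB·AAB·CA
    A ↦ AAB
    B ↦ CA
    C ↦ ACA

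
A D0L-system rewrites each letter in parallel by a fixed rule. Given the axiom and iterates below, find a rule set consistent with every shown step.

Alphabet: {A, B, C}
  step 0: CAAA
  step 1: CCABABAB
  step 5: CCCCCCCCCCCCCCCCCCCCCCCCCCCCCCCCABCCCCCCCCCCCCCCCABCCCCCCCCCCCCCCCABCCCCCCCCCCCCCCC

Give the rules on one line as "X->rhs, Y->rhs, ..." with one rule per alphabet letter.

A->AB, B->C, C->CC

  step 0 ⇒ step 1: CAAA ⇒ CC·AB·AB·AB
    A ↦ AB
    C ↦ CC
    B ↦ C  (constrained at step 1)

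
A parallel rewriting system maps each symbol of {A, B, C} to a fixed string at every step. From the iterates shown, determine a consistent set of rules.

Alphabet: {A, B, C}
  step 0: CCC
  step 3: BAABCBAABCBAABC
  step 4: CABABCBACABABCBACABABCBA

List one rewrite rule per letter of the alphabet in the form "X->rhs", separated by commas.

A->AB, B->C, C->BA

  step 3 ⇒ step 4: BAABCBAABCBAABC ⇒ C·AB·AB·C·BA·C·AB·AB·C·BA·C·AB·AB·C·BA
    A ↦ AB
    B ↦ C
    C ↦ BA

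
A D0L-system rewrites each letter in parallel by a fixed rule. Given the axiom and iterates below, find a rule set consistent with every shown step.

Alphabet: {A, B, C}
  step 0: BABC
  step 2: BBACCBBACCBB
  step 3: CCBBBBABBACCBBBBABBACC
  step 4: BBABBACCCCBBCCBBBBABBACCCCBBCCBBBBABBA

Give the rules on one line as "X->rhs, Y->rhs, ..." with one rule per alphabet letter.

A->BB, B->C, C->BBA

  step 3 ⇒ step 4: CCBBBBABBACCBBBBABBACC ⇒ BBA·BBA·C·C·C·C·BB·C·C·BB·BBA·BBA·C·C·C·C·BB·C·C·BB·BBA·BBA
    A ↦ BB
    B ↦ C
    C ↦ BBA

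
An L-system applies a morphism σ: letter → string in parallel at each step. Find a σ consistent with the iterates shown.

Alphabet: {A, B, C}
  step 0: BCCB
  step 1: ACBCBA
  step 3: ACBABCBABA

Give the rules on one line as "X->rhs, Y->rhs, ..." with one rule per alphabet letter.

A->B, B->A, C->CB

  step 0 ⇒ step 1: BCCB ⇒ A·CB·CB·A
    B ↦ A
    C ↦ CB
    A ↦ B  (constrained at step 1)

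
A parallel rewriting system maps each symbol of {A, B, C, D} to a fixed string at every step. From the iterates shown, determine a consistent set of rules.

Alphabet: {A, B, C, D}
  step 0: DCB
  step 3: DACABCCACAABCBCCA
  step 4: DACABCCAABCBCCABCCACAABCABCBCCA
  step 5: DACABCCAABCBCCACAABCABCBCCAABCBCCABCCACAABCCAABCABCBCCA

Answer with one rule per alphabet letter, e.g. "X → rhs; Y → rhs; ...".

A->CA, B->A, C->BC, D->DA

  step 4 ⇒ step 5: DACABCCAABCBCCABCCACAABCABCBCCA ⇒ DA·CA·BC·CA·A·BC·BC·CA·CA·A·BC·A·BC·BC·CA·A·BC·BC·CA·BC·CA·CA·A·BC·CA·A·BC·A·BC·BC·CA
    A ↦ CA
    B ↦ A
    C ↦ BC
    D ↦ DA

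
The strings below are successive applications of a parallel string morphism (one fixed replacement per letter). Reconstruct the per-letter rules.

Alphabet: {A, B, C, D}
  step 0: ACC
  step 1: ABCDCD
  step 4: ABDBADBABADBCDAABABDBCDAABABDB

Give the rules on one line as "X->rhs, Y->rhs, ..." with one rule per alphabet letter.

  step 0 ⇒ step 1: ACC ⇒ AB·CD·CD
    A ↦ AB
    C ↦ CD
    B ↦ DB  (constrained at step 1)
    D ↦ A  (constrained at step 1)

A->AB, B->DB, C->CD, D->A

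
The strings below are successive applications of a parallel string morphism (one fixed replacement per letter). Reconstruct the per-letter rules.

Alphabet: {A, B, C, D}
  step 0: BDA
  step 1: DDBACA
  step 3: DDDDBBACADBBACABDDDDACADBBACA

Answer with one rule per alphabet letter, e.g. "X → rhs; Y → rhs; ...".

  step 0 ⇒ step 1: BDA ⇒ DD·B·ACA
    A ↦ ACA
    B ↦ DD
    D ↦ B
    C ↦ DBB  (constrained at step 1)

A->ACA, B->DD, C->DBB, D->B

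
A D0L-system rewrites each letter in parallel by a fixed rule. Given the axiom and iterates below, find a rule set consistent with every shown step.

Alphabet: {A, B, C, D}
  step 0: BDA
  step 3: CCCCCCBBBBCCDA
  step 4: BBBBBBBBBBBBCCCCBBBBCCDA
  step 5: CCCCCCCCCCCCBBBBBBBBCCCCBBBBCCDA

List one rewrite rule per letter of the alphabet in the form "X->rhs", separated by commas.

  step 4 ⇒ step 5: BBBBBBBBBBBBCCCCBBBBCCDA ⇒ C·C·C·C·C·C·C·C·C·C·C·C·BB·BB·BB·BB·C·C·C·C·BB·BB·CC·DA
    A ↦ DA
    B ↦ C
    C ↦ BB
    D ↦ CC

A->DA, B->C, C->BB, D->CC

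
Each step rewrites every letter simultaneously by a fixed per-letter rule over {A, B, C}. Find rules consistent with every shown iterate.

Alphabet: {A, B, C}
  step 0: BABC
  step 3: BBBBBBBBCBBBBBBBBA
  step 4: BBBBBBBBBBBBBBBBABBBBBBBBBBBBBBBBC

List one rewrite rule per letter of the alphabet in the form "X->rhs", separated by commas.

  step 3 ⇒ step 4: BBBBBBBBCBBBBBBBBA ⇒ BB·BB·BB·BB·BB·BB·BB·BB·A·BB·BB·BB·BB·BB·BB·BB·BB·C
    A ↦ C
    B ↦ BB
    C ↦ A

A->C, B->BB, C->A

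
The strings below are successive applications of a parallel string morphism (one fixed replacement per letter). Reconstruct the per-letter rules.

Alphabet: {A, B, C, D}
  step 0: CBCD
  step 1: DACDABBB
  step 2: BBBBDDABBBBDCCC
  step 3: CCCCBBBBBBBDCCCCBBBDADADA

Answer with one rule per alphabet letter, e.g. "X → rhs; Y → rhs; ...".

A->BD, B->C, C->DA, D->BBB

  step 2 ⇒ step 3: BBBBDDABBBBDCCC ⇒ C·C·C·C·BBB·BBB·BD·C·C·C·C·BBB·DA·DA·DA
    A ↦ BD
    B ↦ C
    C ↦ DA
    D ↦ BBB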